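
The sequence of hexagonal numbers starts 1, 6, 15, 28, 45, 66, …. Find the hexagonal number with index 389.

302253

389·(2·389 − 1) = 389·777 = 302253.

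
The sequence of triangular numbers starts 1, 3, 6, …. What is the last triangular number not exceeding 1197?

Solve n(n+1)/2 ≤ 1197 for integer n.
n = 48 gives 1176 ≤ 1197, while n = 49 gives 1225 > 1197; so the answer is 1176.

1176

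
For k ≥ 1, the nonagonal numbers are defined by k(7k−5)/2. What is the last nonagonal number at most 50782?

Solve n(7n−5)/2 ≤ 50782 for integer n.
n = 120 gives 50100 ≤ 50782, while n = 121 gives 50941 > 50782; so the answer is 50100.

50100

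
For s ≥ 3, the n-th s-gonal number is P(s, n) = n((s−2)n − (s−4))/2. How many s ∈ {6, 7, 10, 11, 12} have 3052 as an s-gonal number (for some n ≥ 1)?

s = 6: P(6, 39) = 3003 and P(6, 40) = 3160; 3052 is not s-gonal.
s = 7: P(7, 35) = 3010 and P(7, 36) = 3186; 3052 is not s-gonal.
s = 10: P(10, 28) = 3052. ✓
s = 11: P(11, 26) = 2951 and P(11, 27) = 3186; 3052 is not s-gonal.
s = 12: P(12, 25) = 3025 and P(12, 26) = 3276; 3052 is not s-gonal.
Hits: s ∈ {10} → 1.

1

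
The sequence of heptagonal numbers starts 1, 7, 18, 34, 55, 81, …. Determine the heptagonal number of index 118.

The 118th heptagonal number is n(5n−3)/2 with n = 118.
118·(5·118 − 3)/2 = 118·587/2 = 34633.

34633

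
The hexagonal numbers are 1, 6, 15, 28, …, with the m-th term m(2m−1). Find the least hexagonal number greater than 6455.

6670

Solve n(2n−1) > 6455 for integer n.
The largest n with value ≤ 6455 is 57 (since 6441 ≤ 6455 < 6670), so the first above is n = 58, value 6670.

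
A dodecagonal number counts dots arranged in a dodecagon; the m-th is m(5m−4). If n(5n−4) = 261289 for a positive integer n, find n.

229

Set n(5n−4) = 261289, giving 5n² − 4n − 261289 = 0.
The discriminant is 16 + 20·261289 = 5225796, and √5225796 = 2286.
So n = (4 + 2286) / 10 = 2290/10 = 229.
Check: 229·(5·229 − 4) = 261289. ✓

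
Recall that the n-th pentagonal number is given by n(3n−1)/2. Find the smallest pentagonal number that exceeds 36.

51

Solve n(3n−1)/2 > 36 for integer n.
The largest n with value ≤ 36 is 5 (since 35 ≤ 36 < 51), so the first above is n = 6, value 51.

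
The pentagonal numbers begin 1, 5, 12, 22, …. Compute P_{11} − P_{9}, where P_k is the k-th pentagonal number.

11·(3·11 − 1)/2 = 176 and 9·(3·9 − 1)/2 = 117.
Difference: 176 − 117 = 59.

59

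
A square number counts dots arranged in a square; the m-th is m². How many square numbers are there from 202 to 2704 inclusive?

The n-th square number is n².
Smallest index with value ≥ 202: n = 15 (giving 225).
Largest index with value ≤ 2704: n = 52 (giving 2704).
Indices 15 through 52: 38 terms.

38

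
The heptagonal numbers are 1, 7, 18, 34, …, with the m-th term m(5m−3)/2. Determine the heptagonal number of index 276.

190026

The 276th heptagonal number is n(5n−3)/2 with n = 276.
276·(5·276 − 3)/2 = 276·1377/2 = 190026.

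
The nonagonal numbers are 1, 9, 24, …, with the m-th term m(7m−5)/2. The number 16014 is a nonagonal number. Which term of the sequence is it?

68

Set n(7n−5)/2 = 16014, giving 7n² − 5n − 32028 = 0.
The discriminant is 25 + 56·16014 = 896809, and √896809 = 947.
So n = (5 + 947) / 14 = 952/14 = 68.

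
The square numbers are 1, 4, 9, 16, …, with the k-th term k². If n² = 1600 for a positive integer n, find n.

40

We need n² = 1600, so n = √1600 = 40.
Check: 40² = 1600. ✓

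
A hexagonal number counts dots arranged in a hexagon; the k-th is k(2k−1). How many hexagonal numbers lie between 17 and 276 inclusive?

The n-th hexagonal number is n(2n−1).
Smallest index with value ≥ 17: n = 4 (giving 28).
Largest index with value ≤ 276: n = 12 (giving 276).
Indices 4 through 12: 9 terms.

9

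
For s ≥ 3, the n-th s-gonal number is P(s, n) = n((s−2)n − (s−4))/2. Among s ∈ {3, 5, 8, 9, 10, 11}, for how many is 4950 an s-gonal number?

1

s = 3: P(3, 99) = 4950. ✓
s = 5: P(5, 57) = 4845 and P(5, 58) = 5017; 4950 is not s-gonal.
s = 8: P(8, 40) = 4720 and P(8, 41) = 4961; 4950 is not s-gonal.
s = 9: P(9, 37) = 4699 and P(9, 38) = 4959; 4950 is not s-gonal.
s = 10: P(10, 35) = 4795 and P(10, 36) = 5076; 4950 is not s-gonal.
s = 11: P(11, 33) = 4785 and P(11, 34) = 5083; 4950 is not s-gonal.
Hits: s ∈ {3} → 1.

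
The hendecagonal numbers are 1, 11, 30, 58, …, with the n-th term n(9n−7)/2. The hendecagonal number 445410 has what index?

315

Set n(9n−7)/2 = 445410, giving 9n² − 7n − 890820 = 0.
The discriminant is 49 + 72·445410 = 32069569, and √32069569 = 5663.
So n = (7 + 5663) / 18 = 5670/18 = 315.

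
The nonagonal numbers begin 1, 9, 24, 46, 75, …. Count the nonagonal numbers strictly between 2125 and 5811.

The n-th nonagonal number is n(7n−5)/2.
Smallest index with value > 2125: n = 26 (giving 2301).
Largest index with value < 5811: n = 41 (giving 5781).
Indices 26 through 41: 16 terms.

16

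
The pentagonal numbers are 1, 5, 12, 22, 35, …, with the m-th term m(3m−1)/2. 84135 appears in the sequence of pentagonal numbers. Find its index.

Set n(3n−1)/2 = 84135, giving 3n² − n − 168270 = 0.
The discriminant is 1 + 24·84135 = 2019241, and √2019241 = 1421.
So n = (1 + 1421) / 6 = 1422/6 = 237.

237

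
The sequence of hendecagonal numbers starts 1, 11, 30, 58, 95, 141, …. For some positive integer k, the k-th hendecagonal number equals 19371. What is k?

66

Set n(9n−7)/2 = 19371, giving 9n² − 7n − 38742 = 0.
The discriminant is 49 + 72·19371 = 1394761, and √1394761 = 1181.
So n = (7 + 1181) / 18 = 1188/18 = 66.
Check: 66·(9·66 − 7)/2 = 19371. ✓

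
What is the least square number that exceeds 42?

49

Solve n² > 42 for integer n.
The largest n with value ≤ 42 is 6 (since 36 ≤ 42 < 49), so the first above is n = 7, value 49.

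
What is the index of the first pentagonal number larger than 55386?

Solve n(3n−1)/2 > 55386 for integer n.
The largest n with value ≤ 55386 is 192 (since 55200 ≤ 55386 < 55777), so the first above is n = 193, value 55777.

193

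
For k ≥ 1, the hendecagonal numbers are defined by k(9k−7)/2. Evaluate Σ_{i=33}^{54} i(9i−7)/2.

Σ i(9i−7)/2 = (9Σi² − 7Σi) / 2 over i = 33..54.
Σi = 1485 − 528 = 957 and Σi² = 53955 − 11440 = 42515.
(9·42515 − 7·957) / 2 = 375936/2 = 187968.

187968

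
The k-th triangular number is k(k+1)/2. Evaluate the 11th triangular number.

66

11·12/2 = 132/2 = 66.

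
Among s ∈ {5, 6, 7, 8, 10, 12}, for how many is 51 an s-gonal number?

s = 5: P(5, 6) = 51. ✓
s = 6: P(6, 5) = 45 and P(6, 6) = 66; 51 is not s-gonal.
s = 7: P(7, 4) = 34 and P(7, 5) = 55; 51 is not s-gonal.
s = 8: P(8, 4) = 40 and P(8, 5) = 65; 51 is not s-gonal.
s = 10: P(10, 3) = 27 and P(10, 4) = 52; 51 is not s-gonal.
s = 12: P(12, 3) = 33 and P(12, 4) = 64; 51 is not s-gonal.
Hits: s ∈ {5} → 1.

1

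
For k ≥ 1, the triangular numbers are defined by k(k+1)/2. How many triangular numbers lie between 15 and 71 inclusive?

The n-th triangular number is n(n+1)/2.
Smallest index with value ≥ 15: n = 5 (giving 15).
Largest index with value ≤ 71: n = 11 (giving 66).
Indices 5 through 11: 7 terms.

7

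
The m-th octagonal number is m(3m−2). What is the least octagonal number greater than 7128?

Solve n(3n−2) > 7128 for integer n.
The largest n with value ≤ 7128 is 49 (since 7105 ≤ 7128 < 7400), so the first above is n = 50, value 7400.

7400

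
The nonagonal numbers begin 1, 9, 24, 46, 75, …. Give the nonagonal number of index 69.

69·(7·69 − 5)/2 = 69·478/2 = 69·239 = 16491.

16491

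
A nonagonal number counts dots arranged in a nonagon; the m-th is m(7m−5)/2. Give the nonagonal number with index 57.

11229

The 57th nonagonal number is n(7n−5)/2 with n = 57.
57·(7·57 − 5)/2 = 57·394/2 = 57·197 = 11229.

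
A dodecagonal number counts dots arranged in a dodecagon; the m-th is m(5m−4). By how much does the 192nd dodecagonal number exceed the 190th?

3812

192·(5·192 − 4) = 183552 and 190·(5·190 − 4) = 179740.
Difference: 183552 − 179740 = 3812.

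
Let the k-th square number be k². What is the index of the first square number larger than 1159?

35

Solve n² > 1159 for integer n.
The largest n with value ≤ 1159 is 34 (since 1156 ≤ 1159 < 1225), so the first above is n = 35, value 1225.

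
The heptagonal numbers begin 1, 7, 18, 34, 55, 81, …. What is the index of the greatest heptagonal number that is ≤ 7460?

Solve n(5n−3)/2 ≤ 7460 for integer n.
n = 54 gives 7209 ≤ 7460, while n = 55 gives 7480 > 7460; so the answer is index 54.

54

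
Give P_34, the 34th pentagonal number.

1717

34·(3·34 − 1)/2 = 34·101/2 = 1717.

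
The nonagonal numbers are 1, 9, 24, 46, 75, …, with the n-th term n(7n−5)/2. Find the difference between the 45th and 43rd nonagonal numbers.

611

45·(7·45 − 5)/2 = 6975 and 43·(7·43 − 5)/2 = 6364.
Difference: 6975 − 6364 = 611.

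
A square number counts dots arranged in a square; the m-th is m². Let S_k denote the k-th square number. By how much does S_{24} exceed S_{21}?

135

24² = 576 and 21² = 441.
Difference: 576 − 441 = 135.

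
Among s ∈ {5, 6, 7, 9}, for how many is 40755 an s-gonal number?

s = 5: P(5, 165) = 40755. ✓
s = 6: P(6, 143) = 40755. ✓
s = 7: P(7, 127) = 40132 and P(7, 128) = 40768; 40755 is not s-gonal.
s = 9: P(9, 108) = 40554 and P(9, 109) = 41311; 40755 is not s-gonal.
Hits: s ∈ {5, 6} → 2.

2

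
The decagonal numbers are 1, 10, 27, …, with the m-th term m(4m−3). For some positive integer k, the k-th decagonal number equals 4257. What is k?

Set n(4n−3) = 4257, giving 4n² − 3n − 4257 = 0.
The discriminant is 9 + 16·4257 = 68121, and √68121 = 261.
So n = (3 + 261) / 8 = 264/8 = 33.
Check: 33·(4·33 − 3) = 4257. ✓

33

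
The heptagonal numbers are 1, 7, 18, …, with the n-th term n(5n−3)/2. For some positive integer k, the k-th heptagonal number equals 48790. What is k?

140

Set n(5n−3)/2 = 48790, giving 5n² − 3n − 97580 = 0.
The discriminant is 9 + 40·48790 = 1951609, and √1951609 = 1397.
So n = (3 + 1397) / 10 = 1400/10 = 140.
Check: 140·(5·140 − 3)/2 = 48790. ✓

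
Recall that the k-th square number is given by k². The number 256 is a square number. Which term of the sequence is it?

16

We need n² = 256, so n = √256 = 16.
Check: 16² = 256. ✓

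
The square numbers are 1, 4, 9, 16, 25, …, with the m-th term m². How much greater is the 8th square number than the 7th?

n² − (n−1)² = 2n − 1, so 8² − 7² = 2·8 − 1 = 15.

15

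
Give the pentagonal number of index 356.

356·(3·356 − 1)/2 = 356·1067/2 = 189926.

189926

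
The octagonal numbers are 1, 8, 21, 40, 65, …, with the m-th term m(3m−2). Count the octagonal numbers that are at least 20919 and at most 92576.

93

The n-th octagonal number is n(3n−2).
Smallest index with value ≥ 20919: n = 84 (giving 21000).
Largest index with value ≤ 92576: n = 176 (giving 92576).
Indices 84 through 176: 93 terms.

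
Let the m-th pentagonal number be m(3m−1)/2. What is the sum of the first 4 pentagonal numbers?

Σ i(3i−1)/2 = (3Σi² − Σi) / 2 over i = 1..4.
Σi = 10 and Σi² = 30.
(3·30 − 1·10) / 2 = 80/2 = 40.

40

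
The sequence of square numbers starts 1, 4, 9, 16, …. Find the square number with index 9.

The 9th square number is n² with n = 9.
9² = 81.

81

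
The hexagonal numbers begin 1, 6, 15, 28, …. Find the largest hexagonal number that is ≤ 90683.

Solve n(2n−1) ≤ 90683 for integer n.
n = 213 gives 90525 ≤ 90683, while n = 214 gives 91378 > 90683; so the answer is 90525.

90525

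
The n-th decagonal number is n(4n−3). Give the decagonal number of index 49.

The 49th decagonal number is n(4n−3) with n = 49.
49·(4·49 − 3) = 49·193 = 9457.

9457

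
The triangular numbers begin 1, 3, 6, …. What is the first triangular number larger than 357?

378

Solve n(n+1)/2 > 357 for integer n.
The largest n with value ≤ 357 is 26 (since 351 ≤ 357 < 378), so the first above is n = 27, value 378.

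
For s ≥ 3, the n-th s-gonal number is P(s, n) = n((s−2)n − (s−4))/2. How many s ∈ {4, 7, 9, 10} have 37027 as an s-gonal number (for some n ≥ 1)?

s = 4: P(4, 192) = 36864 and P(4, 193) = 37249; 37027 is not s-gonal.
s = 7: P(7, 122) = 37027. ✓
s = 9: P(9, 103) = 36874 and P(9, 104) = 37596; 37027 is not s-gonal.
s = 10: P(10, 96) = 36576 and P(10, 97) = 37345; 37027 is not s-gonal.
Hits: s ∈ {7} → 1.

1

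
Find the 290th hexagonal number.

The 290th hexagonal number is n(2n−1) with n = 290.
290·(2·290 − 1) = 290·579 = 167910.

167910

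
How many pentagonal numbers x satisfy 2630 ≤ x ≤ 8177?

The n-th pentagonal number is n(3n−1)/2.
Smallest index with value ≥ 2630: n = 43 (giving 2752).
Largest index with value ≤ 8177: n = 74 (giving 8177).
Indices 43 through 74: 32 terms.

32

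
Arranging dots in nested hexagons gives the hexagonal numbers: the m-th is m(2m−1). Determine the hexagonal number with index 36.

2556

The 36th hexagonal number is n(2n−1) with n = 36.
36·(2·36 − 1) = 36·71 = 2556.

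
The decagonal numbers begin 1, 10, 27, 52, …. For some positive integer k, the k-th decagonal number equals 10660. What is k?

52

Set n(4n−3) = 10660, giving 4n² − 3n − 10660 = 0.
So n = (3 + 413) / 8 = 416/8 = 52.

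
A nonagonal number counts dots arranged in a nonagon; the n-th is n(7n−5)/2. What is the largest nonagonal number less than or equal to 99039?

98364

Solve n(7n−5)/2 ≤ 99039 for integer n.
n = 168 gives 98364 ≤ 99039, while n = 169 gives 99541 > 99039; so the answer is 98364.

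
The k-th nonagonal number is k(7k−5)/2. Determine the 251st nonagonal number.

219876

The 251st nonagonal number is n(7n−5)/2 with n = 251.
251·(7·251 − 5)/2 = 251·1752/2 = 251·876 = 219876.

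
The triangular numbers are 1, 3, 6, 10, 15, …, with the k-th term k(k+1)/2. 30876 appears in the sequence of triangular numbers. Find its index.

Set n(n+1)/2 = 30876, giving n² + n − 61752 = 0.
The discriminant is 1 + 8·30876 = 247009, and √247009 = 497.
So n = (-1 + 497) / 2 = 496/2 = 248.

248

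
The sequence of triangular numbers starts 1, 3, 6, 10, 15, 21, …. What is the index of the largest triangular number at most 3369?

Solve n(n+1)/2 ≤ 3369 for integer n.
n = 81 gives 3321 ≤ 3369, while n = 82 gives 3403 > 3369; so the answer is index 81.

81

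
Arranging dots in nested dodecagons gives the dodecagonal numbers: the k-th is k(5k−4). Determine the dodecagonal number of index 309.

309·(5·309 − 4) = 309·1541 = 476169.

476169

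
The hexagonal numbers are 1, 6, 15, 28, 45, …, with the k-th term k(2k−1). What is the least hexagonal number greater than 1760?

Solve n(2n−1) > 1760 for integer n.
The largest n with value ≤ 1760 is 29 (since 1653 ≤ 1760 < 1770), so the first above is n = 30, value 1770.

1770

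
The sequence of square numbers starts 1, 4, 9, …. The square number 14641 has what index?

We need n² = 14641, so n = √14641 = 121.

121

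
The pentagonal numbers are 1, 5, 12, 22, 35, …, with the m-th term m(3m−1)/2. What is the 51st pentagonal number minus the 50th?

Consecutive pentagonal numbers differ by 3n − 2: here 3·51 − 2 = 151.

151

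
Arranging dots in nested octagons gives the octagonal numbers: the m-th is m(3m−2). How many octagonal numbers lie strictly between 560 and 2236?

13

The n-th octagonal number is n(3n−2).
Smallest index with value > 560: n = 15 (giving 645).
Largest index with value < 2236: n = 27 (giving 2133).
Indices 15 through 27: 13 terms.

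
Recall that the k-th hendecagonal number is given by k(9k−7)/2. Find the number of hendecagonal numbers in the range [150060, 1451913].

386

The n-th hendecagonal number is n(9n−7)/2.
Smallest index with value ≥ 150060: n = 183 (giving 150060).
Largest index with value ≤ 1451913: n = 568 (giving 1449820).
Indices 183 through 568: 386 terms.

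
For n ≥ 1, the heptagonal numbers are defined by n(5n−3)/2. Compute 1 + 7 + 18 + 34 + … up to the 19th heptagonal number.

Σ i(5i−3)/2 = (5Σi² − 3Σi) / 2 over i = 1..19.
Σi = 190 and Σi² = 2470.
(5·2470 − 3·190) / 2 = 11780/2 = 5890.

5890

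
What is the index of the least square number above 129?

Solve n² > 129 for integer n.
The largest n with value ≤ 129 is 11 (since 121 ≤ 129 < 144), so the first above is n = 12, value 144.

12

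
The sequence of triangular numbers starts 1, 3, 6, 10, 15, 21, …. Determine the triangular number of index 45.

The 45th triangular number is n(n+1)/2 with n = 45.
45·46/2 = 2070/2 = 1035.

1035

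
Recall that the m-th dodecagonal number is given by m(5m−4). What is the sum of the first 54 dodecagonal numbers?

Σ i(5i−4) = 5Σi² − 4Σi over i = 1..54.
Σi = 1485 and Σi² = 53955.
5·53955 − 4·1485 = 263835.

263835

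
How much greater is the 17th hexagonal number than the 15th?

126

17·(2·17 − 1) = 561 and 15·(2·15 − 1) = 435.
Difference: 561 − 435 = 126.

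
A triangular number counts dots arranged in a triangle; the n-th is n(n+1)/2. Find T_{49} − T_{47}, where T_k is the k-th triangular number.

97

49·50/2 = 1225 and 47·48/2 = 1128.
Difference: 1225 − 1128 = 97.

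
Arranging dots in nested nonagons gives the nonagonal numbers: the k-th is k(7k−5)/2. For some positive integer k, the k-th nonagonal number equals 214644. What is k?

Set n(7n−5)/2 = 214644, giving 7n² − 5n − 429288 = 0.
The discriminant is 25 + 56·214644 = 12020089, and √12020089 = 3467.
So n = (5 + 3467) / 14 = 3472/14 = 248.

248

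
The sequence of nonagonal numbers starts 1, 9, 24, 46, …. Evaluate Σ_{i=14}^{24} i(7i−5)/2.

Σ i(7i−5)/2 = (7Σi² − 5Σi) / 2 over i = 14..24.
Σi = 300 − 91 = 209 and Σi² = 4900 − 819 = 4081.
(7·4081 − 5·209) / 2 = 27522/2 = 13761.

13761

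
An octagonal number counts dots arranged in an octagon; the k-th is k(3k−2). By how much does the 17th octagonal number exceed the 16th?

97

Consecutive octagonal numbers differ by 6n − 5: here 6·17 − 5 = 97.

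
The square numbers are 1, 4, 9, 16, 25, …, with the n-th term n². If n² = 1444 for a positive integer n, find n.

We need n² = 1444, so n = √1444 = 38.

38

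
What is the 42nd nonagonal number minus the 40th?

42·(7·42 − 5)/2 = 6069 and 40·(7·40 − 5)/2 = 5500.
Difference: 6069 − 5500 = 569.

569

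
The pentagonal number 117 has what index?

Set n(3n−1)/2 = 117, giving 3n² − n − 234 = 0.
So n = (1 + 53) / 6 = 54/6 = 9.
Check: 9·(3·9 − 1)/2 = 117. ✓

9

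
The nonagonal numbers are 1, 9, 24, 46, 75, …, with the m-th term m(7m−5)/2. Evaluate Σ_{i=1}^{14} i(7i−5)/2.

Σ i(7i−5)/2 = (7Σi² − 5Σi) / 2 over i = 1..14.
Σi = 105 and Σi² = 1015.
(7·1015 − 5·105) / 2 = 6580/2 = 3290.

3290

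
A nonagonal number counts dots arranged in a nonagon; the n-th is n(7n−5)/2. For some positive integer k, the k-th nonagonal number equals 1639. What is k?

22

Set n(7n−5)/2 = 1639, giving 7n² − 5n − 3278 = 0.
So n = (5 + 303) / 14 = 308/14 = 22.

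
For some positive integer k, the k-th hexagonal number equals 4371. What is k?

47

Set n(2n−1) = 4371, giving 2n² − n − 4371 = 0.
The discriminant is 1 + 8·4371 = 34969, and √34969 = 187.
So n = (1 + 187) / 4 = 188/4 = 47.
Check: 47·(2·47 − 1) = 4371. ✓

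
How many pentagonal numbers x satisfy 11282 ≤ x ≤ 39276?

75

The n-th pentagonal number is n(3n−1)/2.
Smallest index with value ≥ 11282: n = 87 (giving 11310).
Largest index with value ≤ 39276: n = 161 (giving 38801).
Indices 87 through 161: 75 terms.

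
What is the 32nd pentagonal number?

1520

32·(3·32 − 1)/2 = 32·95/2 = 1520.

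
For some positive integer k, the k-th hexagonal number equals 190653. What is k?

Set n(2n−1) = 190653, giving 2n² − n − 190653 = 0.
So n = (1 + 1235) / 4 = 1236/4 = 309.

309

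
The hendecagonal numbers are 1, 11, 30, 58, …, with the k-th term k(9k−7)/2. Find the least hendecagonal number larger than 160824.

Solve n(9n−7)/2 > 160824 for integer n.
The largest n with value ≤ 160824 is 189 (since 160083 ≤ 160824 < 161785), so the first above is n = 190, value 161785.

161785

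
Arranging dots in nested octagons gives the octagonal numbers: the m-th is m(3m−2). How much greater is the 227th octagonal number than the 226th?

1357

Consecutive octagonal numbers differ by 6n − 5: here 6·227 − 5 = 1357.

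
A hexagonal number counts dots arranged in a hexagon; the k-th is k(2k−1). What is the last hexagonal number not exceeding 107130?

Solve n(2n−1) ≤ 107130 for integer n.
n = 231 gives 106491 ≤ 107130, while n = 232 gives 107416 > 107130; so the answer is 106491.

106491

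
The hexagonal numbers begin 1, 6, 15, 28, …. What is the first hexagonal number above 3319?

3321

Solve n(2n−1) > 3319 for integer n.
The largest n with value ≤ 3319 is 40 (since 3160 ≤ 3319 < 3321), so the first above is n = 41, value 3321.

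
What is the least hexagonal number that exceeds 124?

153

Solve n(2n−1) > 124 for integer n.
The largest n with value ≤ 124 is 8 (since 120 ≤ 124 < 153), so the first above is n = 9, value 153.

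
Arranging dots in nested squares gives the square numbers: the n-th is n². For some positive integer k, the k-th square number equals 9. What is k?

3

We need n² = 9, so n = √9 = 3.
Check: 3² = 9. ✓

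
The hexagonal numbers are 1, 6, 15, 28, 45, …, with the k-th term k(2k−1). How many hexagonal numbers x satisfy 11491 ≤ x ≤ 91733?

The n-th hexagonal number is n(2n−1).
Smallest index with value ≥ 11491: n = 77 (giving 11781).
Largest index with value ≤ 91733: n = 214 (giving 91378).
Indices 77 through 214: 138 terms.

138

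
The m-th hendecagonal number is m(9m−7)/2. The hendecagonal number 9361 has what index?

46

Set n(9n−7)/2 = 9361, giving 9n² − 7n − 18722 = 0.
The discriminant is 49 + 72·9361 = 674041, and √674041 = 821.
So n = (7 + 821) / 18 = 828/18 = 46.
Check: 46·(9·46 − 7)/2 = 9361. ✓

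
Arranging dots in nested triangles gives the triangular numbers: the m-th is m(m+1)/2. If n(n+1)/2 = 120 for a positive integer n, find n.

15

Set n(n+1)/2 = 120, giving n² + n − 240 = 0.
The discriminant is 1 + 8·120 = 961, and √961 = 31.
So n = (-1 + 31) / 2 = 30/2 = 15.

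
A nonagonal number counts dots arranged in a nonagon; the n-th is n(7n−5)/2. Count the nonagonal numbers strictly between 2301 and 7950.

The n-th nonagonal number is n(7n−5)/2.
Smallest index with value > 2301: n = 27 (giving 2484).
Largest index with value < 7950: n = 48 (giving 7944).
Indices 27 through 48: 22 terms.

22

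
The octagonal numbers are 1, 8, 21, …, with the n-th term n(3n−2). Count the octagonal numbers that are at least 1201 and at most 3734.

The n-th octagonal number is n(3n−2).
Smallest index with value ≥ 1201: n = 21 (giving 1281).
Largest index with value ≤ 3734: n = 35 (giving 3605).
Indices 21 through 35: 15 terms.

15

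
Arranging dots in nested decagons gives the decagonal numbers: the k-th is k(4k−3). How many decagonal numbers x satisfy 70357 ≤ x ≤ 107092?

32

The n-th decagonal number is n(4n−3).
Smallest index with value ≥ 70357: n = 133 (giving 70357).
Largest index with value ≤ 107092: n = 164 (giving 107092).
Indices 133 through 164: 32 terms.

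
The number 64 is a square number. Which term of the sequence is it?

We need n² = 64, so n = √64 = 8.
Check: 8² = 64. ✓

8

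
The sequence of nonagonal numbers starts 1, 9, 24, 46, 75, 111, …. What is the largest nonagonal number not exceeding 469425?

Solve n(7n−5)/2 ≤ 469425 for integer n.
n = 366 gives 467931 ≤ 469425, while n = 367 gives 470494 > 469425; so the answer is 467931.

467931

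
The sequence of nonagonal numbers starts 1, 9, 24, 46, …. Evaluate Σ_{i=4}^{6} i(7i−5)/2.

Σ i(7i−5)/2 = (7Σi² − 5Σi) / 2 over i = 4..6.
Σi = 21 − 6 = 15 and Σi² = 91 − 14 = 77.
(7·77 − 5·15) / 2 = 464/2 = 232.

232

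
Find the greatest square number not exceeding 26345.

26244

Solve n² ≤ 26345 for integer n.
n = 162 gives 26244 ≤ 26345, while n = 163 gives 26569 > 26345; so the answer is 26244.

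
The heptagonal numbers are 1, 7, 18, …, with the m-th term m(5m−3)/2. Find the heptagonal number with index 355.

The 355th heptagonal number is n(5n−3)/2 with n = 355.
355·(5·355 − 3)/2 = 355·1772/2 = 355·886 = 314530.

314530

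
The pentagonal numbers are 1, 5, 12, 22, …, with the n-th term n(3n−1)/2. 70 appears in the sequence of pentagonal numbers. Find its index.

7

Set n(3n−1)/2 = 70, giving 3n² − n − 140 = 0.
So n = (1 + 41) / 6 = 42/6 = 7.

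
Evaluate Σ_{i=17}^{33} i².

11033

Σ_{i=17}^{33} i² = 12529 − 1496 = 11033.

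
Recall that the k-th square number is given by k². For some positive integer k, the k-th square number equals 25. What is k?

We need n² = 25, so n = √25 = 5.
Check: 5² = 25. ✓

5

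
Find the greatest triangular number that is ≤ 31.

28

Solve n(n+1)/2 ≤ 31 for integer n.
n = 7 gives 28 ≤ 31, while n = 8 gives 36 > 31; so the answer is 28.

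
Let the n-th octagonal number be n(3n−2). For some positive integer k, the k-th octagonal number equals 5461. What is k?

43

Set n(3n−2) = 5461, giving 3n² − 2n − 5461 = 0.
So n = (2 + 256) / 6 = 258/6 = 43.
Check: 43·(3·43 − 2) = 5461. ✓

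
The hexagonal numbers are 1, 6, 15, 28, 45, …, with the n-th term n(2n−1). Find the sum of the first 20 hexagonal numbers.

5530

Σ i(2i−1) = 2Σi² − Σi over i = 1..20.
Σi = 210 and Σi² = 2870.
2·2870 − 1·210 = 5530.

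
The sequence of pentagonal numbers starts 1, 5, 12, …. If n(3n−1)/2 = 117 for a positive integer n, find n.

9

Set n(3n−1)/2 = 117, giving 3n² − n − 234 = 0.
The discriminant is 1 + 24·117 = 2809, and √2809 = 53.
So n = (1 + 53) / 6 = 54/6 = 9.
Check: 9·(3·9 − 1)/2 = 117. ✓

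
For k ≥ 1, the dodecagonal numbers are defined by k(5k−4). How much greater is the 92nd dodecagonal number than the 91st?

Consecutive dodecagonal numbers differ by 10n − 9: here 10·92 − 9 = 911.

911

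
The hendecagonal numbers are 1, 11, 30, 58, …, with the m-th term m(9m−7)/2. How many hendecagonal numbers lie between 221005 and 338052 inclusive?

52

The n-th hendecagonal number is n(9n−7)/2.
Smallest index with value ≥ 221005: n = 223 (giving 223000).
Largest index with value ≤ 338052: n = 274 (giving 336883).
Indices 223 through 274: 52 terms.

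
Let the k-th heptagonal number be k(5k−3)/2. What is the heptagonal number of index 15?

The 15th heptagonal number is n(5n−3)/2 with n = 15.
15·(5·15 − 3)/2 = 15·72/2 = 15·36 = 540.

540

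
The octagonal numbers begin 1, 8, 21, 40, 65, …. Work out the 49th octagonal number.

7105

The 49th octagonal number is n(3n−2) with n = 49.
49·(3·49 − 2) = 49·145 = 7105.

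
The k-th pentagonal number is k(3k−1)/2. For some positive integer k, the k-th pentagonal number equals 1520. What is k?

Set n(3n−1)/2 = 1520, giving 3n² − n − 3040 = 0.
So n = (1 + 191) / 6 = 192/6 = 32.

32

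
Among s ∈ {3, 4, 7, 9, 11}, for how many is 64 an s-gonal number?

s = 3: P(3, 10) = 55 and P(3, 11) = 66; 64 is not s-gonal.
s = 4: P(4, 8) = 64. ✓
s = 7: P(7, 5) = 55 and P(7, 6) = 81; 64 is not s-gonal.
s = 9: P(9, 4) = 46 and P(9, 5) = 75; 64 is not s-gonal.
s = 11: P(11, 4) = 58 and P(11, 5) = 95; 64 is not s-gonal.
Hits: s ∈ {4} → 1.

1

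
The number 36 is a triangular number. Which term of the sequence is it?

8

Set n(n+1)/2 = 36, giving n² + n − 72 = 0.
The discriminant is 1 + 8·36 = 289, and √289 = 17.
So n = (-1 + 17) / 2 = 16/2 = 8.
Check: 8·9/2 = 36. ✓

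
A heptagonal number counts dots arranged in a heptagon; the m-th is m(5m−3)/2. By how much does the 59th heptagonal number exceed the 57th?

59·(5·59 − 3)/2 = 8614 and 57·(5·57 − 3)/2 = 8037.
Difference: 8614 − 8037 = 577.

577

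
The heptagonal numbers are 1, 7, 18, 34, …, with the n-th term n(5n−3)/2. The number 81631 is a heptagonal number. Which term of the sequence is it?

Set n(5n−3)/2 = 81631, giving 5n² − 3n − 163262 = 0.
The discriminant is 9 + 40·81631 = 3265249, and √3265249 = 1807.
So n = (3 + 1807) / 10 = 1810/10 = 181.

181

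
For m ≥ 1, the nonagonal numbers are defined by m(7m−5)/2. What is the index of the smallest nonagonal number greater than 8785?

Solve n(7n−5)/2 > 8785 for integer n.
The largest n with value ≤ 8785 is 50 (since 8625 ≤ 8785 < 8976), so the first above is n = 51, value 8976.

51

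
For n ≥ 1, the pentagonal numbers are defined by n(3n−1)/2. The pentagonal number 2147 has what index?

38

Set n(3n−1)/2 = 2147, giving 3n² − n − 4294 = 0.
The discriminant is 1 + 24·2147 = 51529, and √51529 = 227.
So n = (1 + 227) / 6 = 228/6 = 38.
Check: 38·(3·38 − 1)/2 = 2147. ✓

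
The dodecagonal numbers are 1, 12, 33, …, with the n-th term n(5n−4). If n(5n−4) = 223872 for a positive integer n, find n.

Set n(5n−4) = 223872, giving 5n² − 4n − 223872 = 0.
So n = (4 + 2116) / 10 = 2120/10 = 212.

212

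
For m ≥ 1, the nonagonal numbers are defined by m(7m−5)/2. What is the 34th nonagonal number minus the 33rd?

Consecutive nonagonal numbers differ by 7n − 6: here 7·34 − 6 = 232.

232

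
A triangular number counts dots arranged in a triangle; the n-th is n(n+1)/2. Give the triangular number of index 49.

1225

The 49th triangular number is n(n+1)/2 with n = 49.
49·50/2 = 2450/2 = 1225.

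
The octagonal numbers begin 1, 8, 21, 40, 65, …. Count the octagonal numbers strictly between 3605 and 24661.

55

The n-th octagonal number is n(3n−2).
Smallest index with value > 3605: n = 36 (giving 3816).
Largest index with value < 24661: n = 90 (giving 24120).
Indices 36 through 90: 55 terms.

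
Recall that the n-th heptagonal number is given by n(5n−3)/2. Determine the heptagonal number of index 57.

The 57th heptagonal number is n(5n−3)/2 with n = 57.
57·(5·57 − 3)/2 = 57·282/2 = 57·141 = 8037.

8037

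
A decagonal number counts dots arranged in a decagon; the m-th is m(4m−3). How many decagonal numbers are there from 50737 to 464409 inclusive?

229

The n-th decagonal number is n(4n−3).
Smallest index with value ≥ 50737: n = 113 (giving 50737).
Largest index with value ≤ 464409: n = 341 (giving 464101).
Indices 113 through 341: 229 terms.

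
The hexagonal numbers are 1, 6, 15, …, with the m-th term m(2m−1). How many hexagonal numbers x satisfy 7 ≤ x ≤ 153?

7

The n-th hexagonal number is n(2n−1).
Smallest index with value ≥ 7: n = 3 (giving 15).
Largest index with value ≤ 153: n = 9 (giving 153).
Indices 3 through 9: 7 terms.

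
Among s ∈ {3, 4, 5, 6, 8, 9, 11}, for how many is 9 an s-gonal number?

2

s = 3: P(3, 3) = 6 and P(3, 4) = 10; 9 is not s-gonal.
s = 4: P(4, 3) = 9. ✓
s = 5: P(5, 2) = 5 and P(5, 3) = 12; 9 is not s-gonal.
s = 6: P(6, 2) = 6 and P(6, 3) = 15; 9 is not s-gonal.
s = 8: P(8, 2) = 8 and P(8, 3) = 21; 9 is not s-gonal.
s = 9: P(9, 2) = 9. ✓
s = 11: P(11, 1) = 1 and P(11, 2) = 11; 9 is not s-gonal.
Hits: s ∈ {4, 9} → 2.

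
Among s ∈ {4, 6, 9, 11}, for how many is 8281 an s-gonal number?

s = 4: P(4, 91) = 8281. ✓
s = 6: P(6, 64) = 8128 and P(6, 65) = 8385; 8281 is not s-gonal.
s = 9: P(9, 49) = 8281. ✓
s = 11: P(11, 43) = 8170 and P(11, 44) = 8558; 8281 is not s-gonal.
Hits: s ∈ {4, 9} → 2.

2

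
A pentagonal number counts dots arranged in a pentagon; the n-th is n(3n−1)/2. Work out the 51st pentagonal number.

The 51st pentagonal number is n(3n−1)/2 with n = 51.
51·(3·51 − 1)/2 = 51·152/2 = 51·76 = 3876.

3876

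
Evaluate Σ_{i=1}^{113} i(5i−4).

Σ i(5i−4) = 5Σi² − 4Σi over i = 1..113.
Σi = 6441 and Σi² = 487369.
5·487369 − 4·6441 = 2411081.

2411081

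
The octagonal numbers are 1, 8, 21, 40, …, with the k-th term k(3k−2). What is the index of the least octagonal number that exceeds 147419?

Solve n(3n−2) > 147419 for integer n.
The largest n with value ≤ 147419 is 222 (since 147408 ≤ 147419 < 148741), so the first above is n = 223, value 148741.

223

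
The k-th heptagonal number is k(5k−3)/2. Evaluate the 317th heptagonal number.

250747

The 317th heptagonal number is n(5n−3)/2 with n = 317.
317·(5·317 − 3)/2 = 317·1582/2 = 317·791 = 250747.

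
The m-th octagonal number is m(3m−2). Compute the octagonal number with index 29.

2465

The 29th octagonal number is n(3n−2) with n = 29.
29·(3·29 − 2) = 29·85 = 2465.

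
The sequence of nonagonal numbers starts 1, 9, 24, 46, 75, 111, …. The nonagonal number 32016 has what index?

96

Set n(7n−5)/2 = 32016, giving 7n² − 5n − 64032 = 0.
The discriminant is 25 + 56·32016 = 1792921, and √1792921 = 1339.
So n = (5 + 1339) / 14 = 1344/14 = 96.
Check: 96·(7·96 − 5)/2 = 32016. ✓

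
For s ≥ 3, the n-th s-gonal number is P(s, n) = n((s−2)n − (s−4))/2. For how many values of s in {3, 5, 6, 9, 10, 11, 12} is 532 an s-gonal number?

1

s = 3: P(3, 32) = 528 and P(3, 33) = 561; 532 is not s-gonal.
s = 5: P(5, 19) = 532. ✓
s = 6: P(6, 16) = 496 and P(6, 17) = 561; 532 is not s-gonal.
s = 9: P(9, 12) = 474 and P(9, 13) = 559; 532 is not s-gonal.
s = 10: P(10, 11) = 451 and P(10, 12) = 540; 532 is not s-gonal.
s = 11: P(11, 11) = 506 and P(11, 12) = 606; 532 is not s-gonal.
s = 12: P(12, 10) = 460 and P(12, 11) = 561; 532 is not s-gonal.
Hits: s ∈ {5} → 1.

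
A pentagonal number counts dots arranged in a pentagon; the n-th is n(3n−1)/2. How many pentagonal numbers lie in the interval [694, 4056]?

31

The n-th pentagonal number is n(3n−1)/2.
Smallest index with value ≥ 694: n = 22 (giving 715).
Largest index with value ≤ 4056: n = 52 (giving 4030).
Indices 22 through 52: 31 terms.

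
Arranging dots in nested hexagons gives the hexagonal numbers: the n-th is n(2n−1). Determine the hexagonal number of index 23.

1035

The 23rd hexagonal number is n(2n−1) with n = 23.
23·(2·23 − 1) = 23·45 = 1035.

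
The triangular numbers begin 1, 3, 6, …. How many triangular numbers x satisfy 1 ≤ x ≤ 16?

5

The n-th triangular number is n(n+1)/2.
Smallest index with value ≥ 1: n = 1 (giving 1).
Largest index with value ≤ 16: n = 5 (giving 15).
Indices 1 through 5: 5 terms.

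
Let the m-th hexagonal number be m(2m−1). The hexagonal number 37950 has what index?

Set n(2n−1) = 37950, giving 2n² − n − 37950 = 0.
So n = (1 + 551) / 4 = 552/4 = 138.
Check: 138·(2·138 − 1) = 37950. ✓

138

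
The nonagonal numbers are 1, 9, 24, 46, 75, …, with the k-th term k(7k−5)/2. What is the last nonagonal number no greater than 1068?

969

Solve n(7n−5)/2 ≤ 1068 for integer n.
n = 17 gives 969 ≤ 1068, while n = 18 gives 1089 > 1068; so the answer is 969.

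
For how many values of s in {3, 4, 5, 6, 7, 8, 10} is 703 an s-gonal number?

s = 3: P(3, 37) = 703. ✓
s = 4: P(4, 26) = 676 and P(4, 27) = 729; 703 is not s-gonal.
s = 5: P(5, 21) = 651 and P(5, 22) = 715; 703 is not s-gonal.
s = 6: P(6, 19) = 703. ✓
s = 7: P(7, 17) = 697 and P(7, 18) = 783; 703 is not s-gonal.
s = 8: P(8, 15) = 645 and P(8, 16) = 736; 703 is not s-gonal.
s = 10: P(10, 13) = 637 and P(10, 14) = 742; 703 is not s-gonal.
Hits: s ∈ {3, 6} → 2.

2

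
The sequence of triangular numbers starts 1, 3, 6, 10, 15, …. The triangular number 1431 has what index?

Set n(n+1)/2 = 1431, giving n² + n − 2862 = 0.
The discriminant is 1 + 8·1431 = 11449, and √11449 = 107.
So n = (-1 + 107) / 2 = 106/2 = 53.
Check: 53·54/2 = 1431. ✓

53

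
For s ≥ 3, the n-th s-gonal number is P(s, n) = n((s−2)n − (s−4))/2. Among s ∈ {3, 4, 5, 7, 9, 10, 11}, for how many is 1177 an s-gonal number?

1

s = 3: P(3, 48) = 1176 and P(3, 49) = 1225; 1177 is not s-gonal.
s = 4: P(4, 34) = 1156 and P(4, 35) = 1225; 1177 is not s-gonal.
s = 5: P(5, 28) = 1162 and P(5, 29) = 1247; 1177 is not s-gonal.
s = 7: P(7, 22) = 1177. ✓
s = 9: P(9, 18) = 1089 and P(9, 19) = 1216; 1177 is not s-gonal.
s = 10: P(10, 17) = 1105 and P(10, 18) = 1242; 1177 is not s-gonal.
s = 11: P(11, 16) = 1096 and P(11, 17) = 1241; 1177 is not s-gonal.
Hits: s ∈ {7} → 1.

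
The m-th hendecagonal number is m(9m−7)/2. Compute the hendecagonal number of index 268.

322270

The 268th hendecagonal number is n(9n−7)/2 with n = 268.
268·(9·268 − 7)/2 = 268·2405/2 = 322270.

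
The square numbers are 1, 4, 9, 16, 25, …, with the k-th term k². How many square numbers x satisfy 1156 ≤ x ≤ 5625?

42

The n-th square number is n².
Smallest index with value ≥ 1156: n = 34 (giving 1156).
Largest index with value ≤ 5625: n = 75 (giving 5625).
Indices 34 through 75: 42 terms.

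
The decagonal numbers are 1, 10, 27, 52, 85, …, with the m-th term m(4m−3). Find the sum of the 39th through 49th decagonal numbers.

Σ i(4i−3) = 4Σi² − 3Σi over i = 39..49.
Σi = 1225 − 741 = 484 and Σi² = 40425 − 19019 = 21406.
4·21406 − 3·484 = 84172.

84172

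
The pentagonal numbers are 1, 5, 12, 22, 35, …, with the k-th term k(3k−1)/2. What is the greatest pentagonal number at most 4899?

4845

Solve n(3n−1)/2 ≤ 4899 for integer n.
n = 57 gives 4845 ≤ 4899, while n = 58 gives 5017 > 4899; so the answer is 4845.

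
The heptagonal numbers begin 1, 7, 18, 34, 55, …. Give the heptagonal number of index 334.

334·(5·334 − 3)/2 = 334·1667/2 = 278389.

278389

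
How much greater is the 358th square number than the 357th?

715

n² − (n−1)² = 2n − 1, so 358² − 357² = 2·358 − 1 = 715.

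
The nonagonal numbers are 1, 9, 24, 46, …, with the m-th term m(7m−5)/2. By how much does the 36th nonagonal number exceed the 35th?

246

Consecutive nonagonal numbers differ by 7n − 6: here 7·36 − 6 = 246.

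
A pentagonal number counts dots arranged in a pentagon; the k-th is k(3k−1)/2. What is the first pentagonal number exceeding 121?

145

Solve n(3n−1)/2 > 121 for integer n.
The largest n with value ≤ 121 is 9 (since 117 ≤ 121 < 145), so the first above is n = 10, value 145.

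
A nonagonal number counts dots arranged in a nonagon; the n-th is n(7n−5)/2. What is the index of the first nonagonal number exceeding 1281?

Solve n(7n−5)/2 > 1281 for integer n.
The largest n with value ≤ 1281 is 19 (since 1216 ≤ 1281 < 1350), so the first above is n = 20, value 1350.

20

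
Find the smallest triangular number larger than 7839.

Solve n(n+1)/2 > 7839 for integer n.
The largest n with value ≤ 7839 is 124 (since 7750 ≤ 7839 < 7875), so the first above is n = 125, value 7875.

7875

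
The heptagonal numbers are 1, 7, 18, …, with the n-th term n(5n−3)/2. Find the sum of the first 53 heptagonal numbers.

Σ i(5i−3)/2 = (5Σi² − 3Σi) / 2 over i = 1..53.
Σi = 1431 and Σi² = 51039.
(5·51039 − 3·1431) / 2 = 250902/2 = 125451.

125451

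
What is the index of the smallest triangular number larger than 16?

6

Solve n(n+1)/2 > 16 for integer n.
The largest n with value ≤ 16 is 5 (since 15 ≤ 16 < 21), so the first above is n = 6, value 21.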